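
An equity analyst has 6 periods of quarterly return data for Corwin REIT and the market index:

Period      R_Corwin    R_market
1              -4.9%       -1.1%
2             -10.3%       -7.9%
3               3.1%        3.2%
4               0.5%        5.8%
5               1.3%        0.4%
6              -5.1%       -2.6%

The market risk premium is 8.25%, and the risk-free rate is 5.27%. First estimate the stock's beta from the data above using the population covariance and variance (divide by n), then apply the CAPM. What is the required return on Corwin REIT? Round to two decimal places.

Mean R_i = (-4.9 − 10.3 + 3.1 + 0.5 + 1.3 − 5.1) / 6 = -2.5667%
Mean R_m = (-1.1 − 7.9 + 3.2 + 5.8 + 0.4 − 2.6) / 6 = -0.3667%
Σ(R_i − R̄_i)(R_m − R̄_m) = 107.7133  ⇒  Cov = 107.7133 / 6 = 17.9522
Σ(R_m − R̄_m)² = 113.6133  ⇒  Var(R_m) = 113.6133 / 6 = 18.9356
β = Cov / Var(R_m) = 17.9522 / 18.9356 = 0.9481
E(R) = R_f + β × MRP = 5.27% + 0.9481 × 8.25% = 13.09%

13.09%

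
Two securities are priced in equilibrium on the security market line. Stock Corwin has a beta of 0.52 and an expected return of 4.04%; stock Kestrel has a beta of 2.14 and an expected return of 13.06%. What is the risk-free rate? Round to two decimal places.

Both satisfy E(R) = R_f + β·MRP, so the slope of the SML is
MRP = (13.06% − 4.04%) / (2.14 − 0.52) = 9.02% / 1.62 = 5.5679%
R_f = E(R_Corwin) − β_Corwin·MRP = 4.04% − 0.52 × 5.5679% = 1.1447%

1.14%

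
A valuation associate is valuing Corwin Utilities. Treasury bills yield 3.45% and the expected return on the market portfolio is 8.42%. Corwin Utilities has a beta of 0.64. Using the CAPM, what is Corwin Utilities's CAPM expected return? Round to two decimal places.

Market risk premium = E(R_m) − R_f = 8.42% − 3.45% = 4.97%
E(R) = R_f + β × MRP = 3.45% + 0.64 × 4.97% = 6.63%

6.63%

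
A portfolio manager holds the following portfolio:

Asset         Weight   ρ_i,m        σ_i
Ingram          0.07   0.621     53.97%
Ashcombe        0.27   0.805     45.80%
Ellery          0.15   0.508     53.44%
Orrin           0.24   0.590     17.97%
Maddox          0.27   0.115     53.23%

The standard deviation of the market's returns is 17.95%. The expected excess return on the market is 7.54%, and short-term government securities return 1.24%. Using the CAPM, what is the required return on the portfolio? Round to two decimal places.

9.88%

β_Ingram = 0.621 × 53.97% / 17.95% = 1.8672
β_Ashcombe = 0.805 × 45.80% / 17.95% = 2.0540
β_Ellery = 0.508 × 53.44% / 17.95% = 1.5124
β_Orrin = 0.590 × 17.97% / 17.95% = 0.5907
β_Maddox = 0.115 × 53.23% / 17.95% = 0.3410
β_P = Σ w_i β_i = 0.07×1.8672 + 0.27×2.0540 + 0.15×1.5124 + 0.24×0.5907 + 0.27×0.3410 = 1.1460
E(R_P) = R_f + β_P × MRP = 1.24% + 1.1460 × 7.54% = 9.88%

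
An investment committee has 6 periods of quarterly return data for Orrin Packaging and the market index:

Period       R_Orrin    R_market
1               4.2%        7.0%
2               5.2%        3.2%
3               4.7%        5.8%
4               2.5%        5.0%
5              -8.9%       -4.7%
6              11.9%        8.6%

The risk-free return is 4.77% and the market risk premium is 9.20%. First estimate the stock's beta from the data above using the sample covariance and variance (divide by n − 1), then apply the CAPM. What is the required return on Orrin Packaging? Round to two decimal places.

17.13%

Mean R_i = (4.2 + 5.2 + 4.7 + 2.5 − 8.9 + 11.9) / 6 = 3.2667%
Mean R_m = (7.0 + 3.2 + 5.8 + 5.0 − 4.7 + 8.6) / 6 = 4.1500%
Σ(R_i − R̄_i)(R_m − R̄_m) = 148.6300  ⇒  Cov = 148.6300 / 5 = 29.7260
Σ(R_m − R̄_m)² = 110.5950  ⇒  Var(R_m) = 110.5950 / 5 = 22.1190
β = Cov / Var(R_m) = 29.7260 / 22.1190 = 1.3439
E(R) = R_f + β × MRP = 4.77% + 1.3439 × 9.20% = 17.13%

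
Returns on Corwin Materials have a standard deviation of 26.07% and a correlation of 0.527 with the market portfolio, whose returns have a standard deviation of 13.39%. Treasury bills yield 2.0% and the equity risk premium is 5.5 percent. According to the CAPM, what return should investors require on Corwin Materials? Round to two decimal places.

β = ρ × σ_i / σ_m = 0.527 × 26.07% / 13.39% = 1.0261
E(R) = 2.0% + 1.0261 × 5.5% = 7.64%

7.64%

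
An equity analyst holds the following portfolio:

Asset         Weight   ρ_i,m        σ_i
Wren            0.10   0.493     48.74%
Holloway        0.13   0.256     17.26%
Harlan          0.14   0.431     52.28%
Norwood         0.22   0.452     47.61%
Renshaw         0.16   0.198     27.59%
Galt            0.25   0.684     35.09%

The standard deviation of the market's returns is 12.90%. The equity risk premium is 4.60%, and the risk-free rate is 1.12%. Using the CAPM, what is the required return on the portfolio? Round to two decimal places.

β_Wren = 0.493 × 48.74% / 12.90% = 1.8627
β_Holloway = 0.256 × 17.26% / 12.90% = 0.3425
β_Harlan = 0.431 × 52.28% / 12.90% = 1.7467
β_Norwood = 0.452 × 47.61% / 12.90% = 1.6682
β_Renshaw = 0.198 × 27.59% / 12.90% = 0.4235
β_Galt = 0.684 × 35.09% / 12.90% = 1.8606
β_P = Σ w_i β_i = 0.10×1.8627 + 0.13×0.3425 + 0.14×1.7467 + 0.22×1.6682 + 0.16×0.4235 + 0.25×1.8606 = 1.3752
E(R_P) = R_f + β_P × MRP = 1.12% + 1.3752 × 4.60% = 7.45%

7.45%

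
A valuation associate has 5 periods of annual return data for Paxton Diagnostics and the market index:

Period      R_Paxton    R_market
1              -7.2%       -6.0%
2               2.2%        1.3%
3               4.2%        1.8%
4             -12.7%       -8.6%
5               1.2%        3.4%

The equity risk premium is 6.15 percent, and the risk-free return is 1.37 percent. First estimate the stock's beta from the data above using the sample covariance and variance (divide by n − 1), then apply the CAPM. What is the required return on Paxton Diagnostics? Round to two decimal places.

9.35%

Mean R_i = (-7.2 + 2.2 + 4.2 − 12.7 + 1.2) / 5 = -2.4600%
Mean R_m = (-6.0 + 1.3 + 1.8 − 8.6 + 3.4) / 5 = -1.6200%
Σ(R_i − R̄_i)(R_m − R̄_m) = 146.9940  ⇒  Cov = 146.9940 / 4 = 36.7485
Σ(R_m − R̄_m)² = 113.3280  ⇒  Var(R_m) = 113.3280 / 4 = 28.3320
β = Cov / Var(R_m) = 36.7485 / 28.3320 = 1.2971
E(R) = R_f + β × MRP = 1.37% + 1.2971 × 6.15% = 9.35%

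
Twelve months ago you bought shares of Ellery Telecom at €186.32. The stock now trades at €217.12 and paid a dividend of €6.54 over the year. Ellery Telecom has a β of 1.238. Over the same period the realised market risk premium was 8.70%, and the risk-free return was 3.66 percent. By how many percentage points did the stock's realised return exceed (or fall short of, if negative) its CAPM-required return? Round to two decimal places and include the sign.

Realised HPR = (P1 + D1 − P0) / P0 = (217.12 + 6.54 − 186.32) / 186.32 = 37.34 / 186.32 = 20.0408%
CAPM required = R_f + β·MRP = 3.66% + 1.238 × 8.70% = 14.43060%
α = realised − required = 20.0408% − 14.43060% = +5.61%

+5.61%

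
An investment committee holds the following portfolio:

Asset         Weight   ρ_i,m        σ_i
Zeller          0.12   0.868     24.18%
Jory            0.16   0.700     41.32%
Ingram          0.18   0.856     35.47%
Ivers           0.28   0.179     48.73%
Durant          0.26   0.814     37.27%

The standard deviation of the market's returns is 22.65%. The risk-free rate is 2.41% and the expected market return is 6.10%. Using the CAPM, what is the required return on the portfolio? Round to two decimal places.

6.15%

β_Zeller = 0.868 × 24.18% / 22.65% = 0.9266
β_Jory = 0.700 × 41.32% / 22.65% = 1.2770
β_Ingram = 0.856 × 35.47% / 22.65% = 1.3405
β_Ivers = 0.179 × 48.73% / 22.65% = 0.3851
β_Durant = 0.814 × 37.27% / 22.65% = 1.3394
β_P = Σ w_i β_i = 0.12×0.9266 + 0.16×1.2770 + 0.18×1.3405 + 0.28×0.3851 + 0.26×1.3394 = 1.0129
MRP = 6.10% − 2.41% = 3.69%
E(R_P) = R_f + β_P × MRP = 2.41% + 1.0129 × 3.69% = 6.15%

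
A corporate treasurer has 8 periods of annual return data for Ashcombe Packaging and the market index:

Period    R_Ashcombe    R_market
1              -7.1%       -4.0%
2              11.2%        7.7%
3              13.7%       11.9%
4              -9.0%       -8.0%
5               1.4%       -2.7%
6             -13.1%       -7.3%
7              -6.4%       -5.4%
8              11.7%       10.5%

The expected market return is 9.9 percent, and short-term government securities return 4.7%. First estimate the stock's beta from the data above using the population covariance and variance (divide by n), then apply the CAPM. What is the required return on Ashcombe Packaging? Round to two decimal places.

Mean R_i = (-7.1 + 11.2 + 13.7 − 9.0 + 1.4 − 13.1 − 6.4 + 11.7) / 8 = 0.3000%
Mean R_m = (-4.0 + 7.7 + 11.9 − 8.0 − 2.7 − 7.3 − 5.4 + 10.5) / 8 = 0.3375%
Σ(R_i − R̄_i)(R_m − R̄_m) = 598.1200  ⇒  Cov = 598.1200 / 8 = 74.7650
Σ(R_m − R̄_m)² = 479.9788  ⇒  Var(R_m) = 479.9788 / 8 = 59.9974
β = Cov / Var(R_m) = 74.7650 / 59.9974 = 1.2461
MRP = 9.9% − 4.7% = 5.20%
E(R) = R_f + β × MRP = 4.7% + 1.2461 × 5.2% = 11.18%

11.18%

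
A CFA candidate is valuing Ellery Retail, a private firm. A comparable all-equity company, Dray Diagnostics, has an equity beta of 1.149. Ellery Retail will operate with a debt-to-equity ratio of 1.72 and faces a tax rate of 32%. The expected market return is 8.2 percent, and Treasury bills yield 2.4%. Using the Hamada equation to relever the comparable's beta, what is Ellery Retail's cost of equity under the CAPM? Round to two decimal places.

16.86%

β_L = β_U × [1 + (1 − t)(D/E)] = 1.149 × [1 + (1 − 0.32) × 1.72]
    = 1.149 × [1 + 0.68 × 1.72] = 1.149 × 2.1696 = 2.4929
MRP = 8.2% − 2.4% = 5.80%
E(R) = R_f + β_L × MRP = 2.4% + 2.4929 × 5.8% = 16.86%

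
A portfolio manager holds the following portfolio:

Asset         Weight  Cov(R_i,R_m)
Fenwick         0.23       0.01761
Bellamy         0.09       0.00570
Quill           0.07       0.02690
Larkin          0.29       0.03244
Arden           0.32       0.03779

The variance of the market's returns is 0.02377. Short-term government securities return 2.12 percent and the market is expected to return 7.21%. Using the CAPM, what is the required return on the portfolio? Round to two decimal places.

8.10%

β_Fenwick = 0.01761 / 0.02377 = 0.7408
β_Bellamy = 0.00570 / 0.02377 = 0.2398
β_Quill = 0.02690 / 0.02377 = 1.1317
β_Larkin = 0.03244 / 0.02377 = 1.3647
β_Arden = 0.03779 / 0.02377 = 1.5898
β_P = Σ w_i β_i = 0.23×0.7408 + 0.09×0.2398 + 0.07×1.1317 + 0.29×1.3647 + 0.32×1.5898 = 1.1757
MRP = 7.21% − 2.12% = 5.09%
E(R_P) = R_f + β_P × MRP = 2.12% + 1.1757 × 5.09% = 8.10%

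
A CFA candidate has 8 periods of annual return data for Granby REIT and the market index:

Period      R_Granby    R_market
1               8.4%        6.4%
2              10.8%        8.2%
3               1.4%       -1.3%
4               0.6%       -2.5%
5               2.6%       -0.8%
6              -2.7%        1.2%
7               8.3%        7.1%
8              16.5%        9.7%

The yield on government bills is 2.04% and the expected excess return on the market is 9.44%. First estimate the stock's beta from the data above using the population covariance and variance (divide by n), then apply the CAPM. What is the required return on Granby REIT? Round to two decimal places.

Mean R_i = (8.4 + 10.8 + 1.4 + 0.6 + 2.6 − 2.7 + 8.3 + 16.5) / 8 = 5.7375%
Mean R_m = (6.4 + 8.2 − 1.3 − 2.5 − 0.8 + 1.2 + 7.1 + 9.7) / 8 = 3.5000%
Σ(R_i − R̄_i)(R_m − R̄_m) = 192.0100  ⇒  Cov = 192.0100 / 8 = 24.0013
Σ(R_m − R̄_m)² = 164.7200  ⇒  Var(R_m) = 164.7200 / 8 = 20.5900
β = Cov / Var(R_m) = 24.0013 / 20.5900 = 1.1657
E(R) = R_f + β × MRP = 2.04% + 1.1657 × 9.44% = 13.04%

13.04%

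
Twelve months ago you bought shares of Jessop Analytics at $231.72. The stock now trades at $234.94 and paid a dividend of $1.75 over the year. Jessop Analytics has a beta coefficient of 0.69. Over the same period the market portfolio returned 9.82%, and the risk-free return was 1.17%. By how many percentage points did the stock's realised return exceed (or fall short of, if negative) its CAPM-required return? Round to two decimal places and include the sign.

Realised HPR = (P1 + D1 − P0) / P0 = (234.94 + 1.75 − 231.72) / 231.72 = 4.97 / 231.72 = 2.1448%
MRP = 9.82% − 1.17% = 8.65%
CAPM required = R_f + β·MRP = 1.17% + 0.69 × 8.65% = 7.1385%
α = realised − required = 2.1448% − 7.1385% = -4.99%

-4.99%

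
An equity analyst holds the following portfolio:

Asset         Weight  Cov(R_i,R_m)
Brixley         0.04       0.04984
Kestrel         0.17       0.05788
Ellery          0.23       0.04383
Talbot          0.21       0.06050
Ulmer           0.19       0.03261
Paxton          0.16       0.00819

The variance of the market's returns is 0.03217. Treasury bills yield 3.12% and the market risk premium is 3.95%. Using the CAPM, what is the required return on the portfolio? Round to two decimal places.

8.29%

β_Brixley = 0.04984 / 0.03217 = 1.5493
β_Kestrel = 0.05788 / 0.03217 = 1.7992
β_Ellery = 0.04383 / 0.03217 = 1.3624
β_Talbot = 0.06050 / 0.03217 = 1.8806
β_Ulmer = 0.03261 / 0.03217 = 1.0137
β_Paxton = 0.00819 / 0.03217 = 0.2546
β_P = Σ w_i β_i = 0.04×1.5493 + 0.17×1.7992 + 0.23×1.3624 + 0.21×1.8806 + 0.19×1.0137 + 0.16×0.2546 = 1.3095
E(R_P) = R_f + β_P × MRP = 3.12% + 1.3095 × 3.95% = 8.29%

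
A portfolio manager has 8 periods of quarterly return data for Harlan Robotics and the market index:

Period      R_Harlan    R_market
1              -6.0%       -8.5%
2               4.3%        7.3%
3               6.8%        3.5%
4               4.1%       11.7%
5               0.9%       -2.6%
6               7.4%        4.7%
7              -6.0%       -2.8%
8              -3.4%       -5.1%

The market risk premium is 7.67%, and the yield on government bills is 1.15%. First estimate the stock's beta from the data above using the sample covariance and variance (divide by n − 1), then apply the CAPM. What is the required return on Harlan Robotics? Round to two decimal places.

Mean R_i = (-6.0 + 4.3 + 6.8 + 4.1 + 0.9 + 7.4 − 6.0 − 3.4) / 8 = 1.0125%
Mean R_m = (-8.5 + 7.3 + 3.5 + 11.7 − 2.6 + 4.7 − 2.8 − 5.1) / 8 = 1.0250%
Σ(R_i − R̄_i)(R_m − R̄_m) = 212.4375  ⇒  Cov = 212.4375 / 7 = 30.3482
Σ(R_m − R̄_m)² = 328.9750  ⇒  Var(R_m) = 328.9750 / 7 = 46.9964
β = Cov / Var(R_m) = 30.3482 / 46.9964 = 0.6458
E(R) = R_f + β × MRP = 1.15% + 0.6458 × 7.67% = 6.10%

6.10%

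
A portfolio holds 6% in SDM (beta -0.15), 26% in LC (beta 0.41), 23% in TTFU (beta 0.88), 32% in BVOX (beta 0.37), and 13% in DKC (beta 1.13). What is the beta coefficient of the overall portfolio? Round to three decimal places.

β_P = Σ w_i β_i = 0.06×-0.15 + 0.26×0.41 + 0.23×0.88 + 0.32×0.37 + 0.13×1.13 = 0.5653

0.565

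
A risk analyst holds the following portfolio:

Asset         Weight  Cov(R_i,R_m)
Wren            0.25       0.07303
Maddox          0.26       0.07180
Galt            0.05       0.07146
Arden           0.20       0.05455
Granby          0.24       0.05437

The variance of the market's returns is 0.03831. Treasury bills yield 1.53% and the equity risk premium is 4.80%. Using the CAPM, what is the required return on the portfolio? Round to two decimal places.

β_Wren = 0.07303 / 0.03831 = 1.9063
β_Maddox = 0.07180 / 0.03831 = 1.8742
β_Galt = 0.07146 / 0.03831 = 1.8653
β_Arden = 0.05455 / 0.03831 = 1.4239
β_Granby = 0.05437 / 0.03831 = 1.4192
β_P = Σ w_i β_i = 0.25×1.9063 + 0.26×1.8742 + 0.05×1.8653 + 0.20×1.4239 + 0.24×1.4192 = 1.6825
E(R_P) = R_f + β_P × MRP = 1.53% + 1.6825 × 4.80% = 9.61%

9.61%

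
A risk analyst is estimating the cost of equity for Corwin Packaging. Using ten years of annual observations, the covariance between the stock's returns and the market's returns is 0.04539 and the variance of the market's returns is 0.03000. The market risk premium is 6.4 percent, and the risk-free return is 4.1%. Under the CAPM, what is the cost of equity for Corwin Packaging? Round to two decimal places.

13.78%

β = Cov(R_i, R_m) / Var(R_m) = 0.04539 / 0.03000 = 1.5130
E(R) = R_f + β × MRP = 4.1% + 1.5130 × 6.4% = 13.78%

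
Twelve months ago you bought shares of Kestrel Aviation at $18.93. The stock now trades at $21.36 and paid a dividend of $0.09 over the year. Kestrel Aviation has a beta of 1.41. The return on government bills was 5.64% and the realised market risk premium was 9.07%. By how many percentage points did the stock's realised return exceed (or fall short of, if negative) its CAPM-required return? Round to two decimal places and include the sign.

-5.12%

Realised HPR = (P1 + D1 − P0) / P0 = (21.36 + 0.09 − 18.93) / 18.93 = 2.52 / 18.93 = 13.3122%
CAPM required = R_f + β·MRP = 5.64% + 1.41 × 9.07% = 18.4287%
α = realised − required = 13.3122% − 18.4287% = -5.12%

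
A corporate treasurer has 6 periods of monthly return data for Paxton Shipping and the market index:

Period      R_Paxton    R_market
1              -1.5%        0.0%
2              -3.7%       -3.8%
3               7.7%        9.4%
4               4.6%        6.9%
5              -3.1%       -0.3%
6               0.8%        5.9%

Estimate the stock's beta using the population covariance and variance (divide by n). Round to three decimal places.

0.837

Mean R_i = (-1.5 − 3.7 + 7.7 + 4.6 − 3.1 + 0.8) / 6 = 0.8000%
Mean R_m = (0.0 − 3.8 + 9.4 + 6.9 − 0.3 + 5.9) / 6 = 3.0167%
Σ(R_i − R̄_i)(R_m − R̄_m) = 109.3500  ⇒  Cov = 109.3500 / 6 = 18.2250
Σ(R_m − R̄_m)² = 130.7083  ⇒  Var(R_m) = 130.7083 / 6 = 21.7847
β = Cov / Var(R_m) = 18.2250 / 21.7847 = 0.8366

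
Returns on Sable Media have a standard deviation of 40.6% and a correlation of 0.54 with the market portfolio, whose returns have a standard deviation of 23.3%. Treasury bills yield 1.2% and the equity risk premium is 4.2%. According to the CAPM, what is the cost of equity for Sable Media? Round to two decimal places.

β = ρ × σ_i / σ_m = 0.54 × 40.6% / 23.3% = 0.9409
E(R) = 1.2% + 0.9409 × 4.2% = 5.15%

5.15%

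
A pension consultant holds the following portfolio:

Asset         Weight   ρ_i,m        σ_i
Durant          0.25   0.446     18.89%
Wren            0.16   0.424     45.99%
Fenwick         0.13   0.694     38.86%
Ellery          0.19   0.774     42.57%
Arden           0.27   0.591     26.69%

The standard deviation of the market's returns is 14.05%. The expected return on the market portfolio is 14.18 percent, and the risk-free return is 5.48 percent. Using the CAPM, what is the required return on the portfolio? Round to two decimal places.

β_Durant = 0.446 × 18.89% / 14.05% = 0.5996
β_Wren = 0.424 × 45.99% / 14.05% = 1.3879
β_Fenwick = 0.694 × 38.86% / 14.05% = 1.9195
β_Ellery = 0.774 × 42.57% / 14.05% = 2.3451
β_Arden = 0.591 × 26.69% / 14.05% = 1.1227
β_P = Σ w_i β_i = 0.25×0.5996 + 0.16×1.3879 + 0.13×1.9195 + 0.19×2.3451 + 0.27×1.1227 = 1.3702
MRP = 14.18% − 5.48% = 8.70%
E(R_P) = R_f + β_P × MRP = 5.48% + 1.3702 × 8.70% = 17.40%

17.40%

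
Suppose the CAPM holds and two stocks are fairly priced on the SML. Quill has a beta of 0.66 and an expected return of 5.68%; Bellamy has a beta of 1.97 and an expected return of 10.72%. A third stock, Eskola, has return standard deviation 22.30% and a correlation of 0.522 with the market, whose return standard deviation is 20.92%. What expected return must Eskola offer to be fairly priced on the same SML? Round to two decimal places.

5.28%

MRP = (10.72% − 5.68%) / (1.97 − 0.66) = 3.8473%
R_f = 5.68% − 0.66 × 3.8473% = 3.1408%
β_Eskola = ρ·σ_i/σ_m = 0.522 × 22.30 / 20.92 = 0.5564
E(R_Eskola) = R_f + β × MRP = 3.1408% + 0.5564 × 3.8473% = 5.28%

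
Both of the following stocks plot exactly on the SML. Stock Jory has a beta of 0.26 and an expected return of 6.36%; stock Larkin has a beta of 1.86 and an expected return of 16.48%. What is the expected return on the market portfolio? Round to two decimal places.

Both satisfy E(R) = R_f + β·MRP, so the slope of the SML is
MRP = (16.48% − 6.36%) / (1.86 − 0.26) = 10.12% / 1.60 = 6.3250%
R_f = E(R_Jory) − β_Jory·MRP = 6.36% − 0.26 × 6.3250% = 4.7155%
E(R_m) = R_f + MRP = 4.7155% + 6.3250% = 11.04%

11.04%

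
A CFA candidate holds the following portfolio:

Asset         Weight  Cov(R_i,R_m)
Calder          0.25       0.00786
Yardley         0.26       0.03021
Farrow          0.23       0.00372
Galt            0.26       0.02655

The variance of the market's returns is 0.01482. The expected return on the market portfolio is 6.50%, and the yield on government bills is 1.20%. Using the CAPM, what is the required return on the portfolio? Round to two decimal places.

7.49%

β_Calder = 0.00786 / 0.01482 = 0.5304
β_Yardley = 0.03021 / 0.01482 = 2.0385
β_Farrow = 0.00372 / 0.01482 = 0.2510
β_Galt = 0.02655 / 0.01482 = 1.7915
β_P = Σ w_i β_i = 0.25×0.5304 + 0.26×2.0385 + 0.23×0.2510 + 0.26×1.7915 = 1.1861
MRP = 6.50% − 1.20% = 5.30%
E(R_P) = R_f + β_P × MRP = 1.20% + 1.1861 × 5.30% = 7.49%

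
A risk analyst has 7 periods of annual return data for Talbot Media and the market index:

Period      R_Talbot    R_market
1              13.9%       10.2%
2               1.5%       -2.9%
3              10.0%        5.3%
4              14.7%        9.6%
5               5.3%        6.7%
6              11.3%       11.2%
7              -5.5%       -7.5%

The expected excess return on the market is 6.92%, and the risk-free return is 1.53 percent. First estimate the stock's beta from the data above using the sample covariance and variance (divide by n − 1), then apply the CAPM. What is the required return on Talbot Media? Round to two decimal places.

8.20%

Mean R_i = (13.9 + 1.5 + 10.0 + 14.7 + 5.3 + 11.3 − 5.5) / 7 = 7.3143%
Mean R_m = (10.2 − 2.9 + 5.3 + 9.6 + 6.7 + 11.2 − 7.5) / 7 = 4.6571%
Σ(R_i − R̄_i)(R_m − R̄_m) = 296.4243  ⇒  Cov = 296.4243 / 6 = 49.4041
Σ(R_m − R̄_m)² = 307.4571  ⇒  Var(R_m) = 307.4571 / 6 = 51.2429
β = Cov / Var(R_m) = 49.4041 / 51.2429 = 0.9641
E(R) = R_f + β × MRP = 1.53% + 0.9641 × 6.92% = 8.20%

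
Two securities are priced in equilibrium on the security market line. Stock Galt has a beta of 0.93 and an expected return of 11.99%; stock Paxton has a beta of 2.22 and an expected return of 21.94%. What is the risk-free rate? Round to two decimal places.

4.82%

Both satisfy E(R) = R_f + β·MRP, so the slope of the SML is
MRP = (21.94% − 11.99%) / (2.22 − 0.93) = 9.95% / 1.29 = 7.7132%
R_f = E(R_Galt) − β_Galt·MRP = 11.99% − 0.93 × 7.7132% = 4.8167%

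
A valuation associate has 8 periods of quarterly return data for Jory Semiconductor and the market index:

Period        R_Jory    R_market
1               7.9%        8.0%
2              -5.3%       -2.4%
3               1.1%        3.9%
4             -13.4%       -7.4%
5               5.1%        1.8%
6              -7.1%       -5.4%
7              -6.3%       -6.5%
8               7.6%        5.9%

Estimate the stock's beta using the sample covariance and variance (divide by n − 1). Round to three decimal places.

1.247

Mean R_i = (7.9 − 5.3 + 1.1 − 13.4 + 5.1 − 7.1 − 6.3 + 7.6) / 8 = -1.3000%
Mean R_m = (8.0 − 2.4 + 3.9 − 7.4 + 1.8 − 5.4 − 6.5 + 5.9) / 8 = -0.2625%
Σ(R_i − R̄_i)(R_m − R̄_m) = 309.9500  ⇒  Cov = 309.9500 / 7 = 44.2786
Σ(R_m − R̄_m)² = 248.6388  ⇒  Var(R_m) = 248.6388 / 7 = 35.5198
β = Cov / Var(R_m) = 44.2786 / 35.5198 = 1.2466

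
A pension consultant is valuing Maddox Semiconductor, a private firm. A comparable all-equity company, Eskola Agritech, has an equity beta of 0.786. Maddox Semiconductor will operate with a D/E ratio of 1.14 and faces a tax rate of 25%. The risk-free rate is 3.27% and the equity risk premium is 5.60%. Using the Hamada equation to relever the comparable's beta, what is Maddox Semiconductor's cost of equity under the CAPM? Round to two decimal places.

11.43%

β_L = β_U × [1 + (1 − t)(D/E)] = 0.786 × [1 + (1 − 0.25) × 1.14]
    = 0.786 × [1 + 0.75 × 1.14] = 0.786 × 1.8550 = 1.4580
E(R) = R_f + β_L × MRP = 3.27% + 1.4580 × 5.60% = 11.43%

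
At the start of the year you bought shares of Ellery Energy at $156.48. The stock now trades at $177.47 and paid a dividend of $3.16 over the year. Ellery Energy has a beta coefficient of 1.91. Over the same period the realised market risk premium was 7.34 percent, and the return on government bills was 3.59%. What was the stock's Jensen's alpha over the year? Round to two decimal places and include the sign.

Realised HPR = (P1 + D1 − P0) / P0 = (177.47 + 3.16 − 156.48) / 156.48 = 24.15 / 156.48 = 15.4333%
CAPM required = R_f + β·MRP = 3.59% + 1.91 × 7.34% = 17.6094%
α = realised − required = 15.4333% − 17.6094% = -2.18%

-2.18%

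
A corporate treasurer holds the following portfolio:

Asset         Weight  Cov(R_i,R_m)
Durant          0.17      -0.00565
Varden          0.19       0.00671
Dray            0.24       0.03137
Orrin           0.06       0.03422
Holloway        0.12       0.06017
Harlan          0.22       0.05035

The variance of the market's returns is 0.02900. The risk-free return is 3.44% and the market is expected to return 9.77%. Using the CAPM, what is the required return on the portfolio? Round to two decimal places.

9.59%

β_Durant = -0.00565 / 0.02900 = -0.1948
β_Varden = 0.00671 / 0.02900 = 0.2314
β_Dray = 0.03137 / 0.02900 = 1.0817
β_Orrin = 0.03422 / 0.02900 = 1.1800
β_Holloway = 0.06017 / 0.02900 = 2.0748
β_Harlan = 0.05035 / 0.02900 = 1.7362
β_P = Σ w_i β_i = 0.17×-0.1948 + 0.19×0.2314 + 0.24×1.0817 + 0.06×1.1800 + 0.12×2.0748 + 0.22×1.7362 = 0.9722
MRP = 9.77% − 3.44% = 6.33%
E(R_P) = R_f + β_P × MRP = 3.44% + 0.9722 × 6.33% = 9.59%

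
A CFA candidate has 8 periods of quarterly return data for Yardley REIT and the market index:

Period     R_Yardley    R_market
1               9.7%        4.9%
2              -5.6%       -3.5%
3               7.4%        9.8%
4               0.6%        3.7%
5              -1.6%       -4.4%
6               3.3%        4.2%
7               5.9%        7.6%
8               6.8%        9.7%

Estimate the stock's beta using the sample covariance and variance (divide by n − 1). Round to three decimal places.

0.810

Mean R_i = (9.7 − 5.6 + 7.4 + 0.6 − 1.6 + 3.3 + 5.9 + 6.8) / 8 = 3.3125%
Mean R_m = (4.9 − 3.5 + 9.8 + 3.7 − 4.4 + 4.2 + 7.6 + 9.7) / 8 = 4.0000%
Σ(R_i − R̄_i)(R_m − R̄_m) = 167.5700  ⇒  Cov = 167.5700 / 7 = 23.9386
Σ(R_m − R̄_m)² = 206.8400  ⇒  Var(R_m) = 206.8400 / 7 = 29.5486
β = Cov / Var(R_m) = 23.9386 / 29.5486 = 0.8101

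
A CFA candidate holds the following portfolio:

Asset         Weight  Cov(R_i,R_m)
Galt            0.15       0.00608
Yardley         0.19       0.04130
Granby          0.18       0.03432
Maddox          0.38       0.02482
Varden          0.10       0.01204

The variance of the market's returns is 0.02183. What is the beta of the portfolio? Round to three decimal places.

1.171

β_Galt = 0.00608 / 0.02183 = 0.2785
β_Yardley = 0.04130 / 0.02183 = 1.8919
β_Granby = 0.03432 / 0.02183 = 1.5721
β_Maddox = 0.02482 / 0.02183 = 1.1370
β_Varden = 0.01204 / 0.02183 = 0.5515
β_P = Σ w_i β_i = 0.15×0.2785 + 0.19×1.8919 + 0.18×1.5721 + 0.38×1.1370 + 0.10×0.5515 = 1.1714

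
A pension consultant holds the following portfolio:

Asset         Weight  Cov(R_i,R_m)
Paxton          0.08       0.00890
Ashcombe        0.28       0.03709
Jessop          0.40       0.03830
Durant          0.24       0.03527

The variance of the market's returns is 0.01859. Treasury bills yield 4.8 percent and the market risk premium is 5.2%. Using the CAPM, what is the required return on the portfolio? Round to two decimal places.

14.56%

β_Paxton = 0.00890 / 0.01859 = 0.4788
β_Ashcombe = 0.03709 / 0.01859 = 1.9952
β_Jessop = 0.03830 / 0.01859 = 2.0602
β_Durant = 0.03527 / 0.01859 = 1.8973
β_P = Σ w_i β_i = 0.08×0.4788 + 0.28×1.9952 + 0.40×2.0602 + 0.24×1.8973 = 1.8764
E(R_P) = R_f + β_P × MRP = 4.8% + 1.8764 × 5.2% = 14.56%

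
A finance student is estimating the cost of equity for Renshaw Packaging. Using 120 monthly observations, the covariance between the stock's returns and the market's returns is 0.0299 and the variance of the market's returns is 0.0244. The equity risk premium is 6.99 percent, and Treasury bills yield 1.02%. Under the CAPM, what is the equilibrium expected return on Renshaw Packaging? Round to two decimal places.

9.59%

β = Cov(R_i, R_m) / Var(R_m) = 0.0299 / 0.0244 = 1.2254
E(R) = R_f + β × MRP = 1.02% + 1.2254 × 6.99% = 9.59%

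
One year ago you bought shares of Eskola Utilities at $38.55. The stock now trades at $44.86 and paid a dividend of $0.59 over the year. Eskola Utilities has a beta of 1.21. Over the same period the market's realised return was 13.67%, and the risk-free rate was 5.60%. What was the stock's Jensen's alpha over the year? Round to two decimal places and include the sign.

Realised HPR = (P1 + D1 − P0) / P0 = (44.86 + 0.59 − 38.55) / 38.55 = 6.90 / 38.55 = 17.8988%
MRP = 13.67% − 5.60% = 8.07%
CAPM required = R_f + β·MRP = 5.60% + 1.21 × 8.07% = 15.3647%
α = realised − required = 17.8988% − 15.3647% = +2.53%

+2.53%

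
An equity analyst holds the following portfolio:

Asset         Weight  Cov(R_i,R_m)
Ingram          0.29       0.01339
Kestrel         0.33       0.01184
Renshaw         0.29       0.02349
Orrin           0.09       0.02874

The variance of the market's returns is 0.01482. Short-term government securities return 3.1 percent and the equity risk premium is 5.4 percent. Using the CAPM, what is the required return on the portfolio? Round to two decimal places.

9.36%

β_Ingram = 0.01339 / 0.01482 = 0.9035
β_Kestrel = 0.01184 / 0.01482 = 0.7989
β_Renshaw = 0.02349 / 0.01482 = 1.5850
β_Orrin = 0.02874 / 0.01482 = 1.9393
β_P = Σ w_i β_i = 0.29×0.9035 + 0.33×0.7989 + 0.29×1.5850 + 0.09×1.9393 = 1.1598
E(R_P) = R_f + β_P × MRP = 3.1% + 1.1598 × 5.4% = 9.36%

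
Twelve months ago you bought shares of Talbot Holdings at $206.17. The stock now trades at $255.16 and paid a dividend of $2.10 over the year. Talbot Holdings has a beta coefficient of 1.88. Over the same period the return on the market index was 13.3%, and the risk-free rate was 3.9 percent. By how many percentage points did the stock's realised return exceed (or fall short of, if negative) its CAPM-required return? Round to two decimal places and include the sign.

Realised HPR = (P1 + D1 − P0) / P0 = (255.16 + 2.10 − 206.17) / 206.17 = 51.09 / 206.17 = 24.7805%
MRP = 13.3% − 3.9% = 9.40%
CAPM required = R_f + β·MRP = 3.9% + 1.88 × 9.4% = 21.5720%
α = realised − required = 24.7805% − 21.5720% = +3.21%

+3.21%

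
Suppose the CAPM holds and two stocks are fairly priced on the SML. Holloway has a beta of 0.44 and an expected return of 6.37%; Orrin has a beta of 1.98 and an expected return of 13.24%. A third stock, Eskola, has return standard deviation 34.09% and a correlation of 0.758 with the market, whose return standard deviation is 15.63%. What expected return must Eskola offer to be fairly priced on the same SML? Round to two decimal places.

11.78%

MRP = (13.24% − 6.37%) / (1.98 − 0.44) = 4.4610%
R_f = 6.37% − 0.44 × 4.4610% = 4.4072%
β_Eskola = ρ·σ_i/σ_m = 0.758 × 34.09 / 15.63 = 1.6532
E(R_Eskola) = R_f + β × MRP = 4.4072% + 1.6532 × 4.4610% = 11.78%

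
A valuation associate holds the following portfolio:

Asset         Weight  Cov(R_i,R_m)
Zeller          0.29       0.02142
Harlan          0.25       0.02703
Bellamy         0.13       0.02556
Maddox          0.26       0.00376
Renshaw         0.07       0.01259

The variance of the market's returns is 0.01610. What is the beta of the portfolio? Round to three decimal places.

β_Zeller = 0.02142 / 0.01610 = 1.3304
β_Harlan = 0.02703 / 0.01610 = 1.6789
β_Bellamy = 0.02556 / 0.01610 = 1.5876
β_Maddox = 0.00376 / 0.01610 = 0.2335
β_Renshaw = 0.01259 / 0.01610 = 0.7820
β_P = Σ w_i β_i = 0.29×1.3304 + 0.25×1.6789 + 0.13×1.5876 + 0.26×0.2335 + 0.07×0.7820 = 1.1274

1.127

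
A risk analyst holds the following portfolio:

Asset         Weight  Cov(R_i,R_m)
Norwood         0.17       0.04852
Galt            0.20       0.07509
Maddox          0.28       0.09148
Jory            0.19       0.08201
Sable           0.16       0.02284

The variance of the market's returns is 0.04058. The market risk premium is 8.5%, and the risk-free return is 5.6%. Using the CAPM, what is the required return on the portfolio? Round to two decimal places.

19.87%

β_Norwood = 0.04852 / 0.04058 = 1.1957
β_Galt = 0.07509 / 0.04058 = 1.8504
β_Maddox = 0.09148 / 0.04058 = 2.2543
β_Jory = 0.08201 / 0.04058 = 2.0209
β_Sable = 0.02284 / 0.04058 = 0.5628
β_P = Σ w_i β_i = 0.17×1.1957 + 0.20×1.8504 + 0.28×2.2543 + 0.19×2.0209 + 0.16×0.5628 = 1.6786
E(R_P) = R_f + β_P × MRP = 5.6% + 1.6786 × 8.5% = 19.87%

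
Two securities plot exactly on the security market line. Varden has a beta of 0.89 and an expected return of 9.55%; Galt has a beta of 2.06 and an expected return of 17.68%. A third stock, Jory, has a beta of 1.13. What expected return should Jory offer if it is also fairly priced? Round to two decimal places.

11.22%

MRP (SML slope) = (17.68% − 9.55%) / (2.06 − 0.89) = 8.13% / 1.17 = 6.9487%
R_f (intercept) = 9.55% − 0.89 × 6.9487% = 3.3657%
E(R_Jory) = R_f + β × MRP = 3.3657% + 1.13 × 6.9487% = 11.22%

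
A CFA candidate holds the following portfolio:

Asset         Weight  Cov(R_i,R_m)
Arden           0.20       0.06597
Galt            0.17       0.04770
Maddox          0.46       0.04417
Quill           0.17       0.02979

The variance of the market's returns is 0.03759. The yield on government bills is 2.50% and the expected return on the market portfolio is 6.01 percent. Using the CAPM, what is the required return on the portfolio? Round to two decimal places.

β_Arden = 0.06597 / 0.03759 = 1.7550
β_Galt = 0.04770 / 0.03759 = 1.2690
β_Maddox = 0.04417 / 0.03759 = 1.1750
β_Quill = 0.02979 / 0.03759 = 0.7925
β_P = Σ w_i β_i = 0.20×1.7550 + 0.17×1.2690 + 0.46×1.1750 + 0.17×0.7925 = 1.2420
MRP = 6.01% − 2.50% = 3.51%
E(R_P) = R_f + β_P × MRP = 2.50% + 1.2420 × 3.51% = 6.86%

6.86%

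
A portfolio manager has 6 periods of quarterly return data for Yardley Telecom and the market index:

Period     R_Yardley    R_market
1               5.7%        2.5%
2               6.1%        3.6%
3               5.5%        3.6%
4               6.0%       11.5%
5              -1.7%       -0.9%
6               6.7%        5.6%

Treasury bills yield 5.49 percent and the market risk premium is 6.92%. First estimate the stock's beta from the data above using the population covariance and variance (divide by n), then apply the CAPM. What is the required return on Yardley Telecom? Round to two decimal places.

Mean R_i = (5.7 + 6.1 + 5.5 + 6.0 − 1.7 + 6.7) / 6 = 4.7167%
Mean R_m = (2.5 + 3.6 + 3.6 + 11.5 − 0.9 + 5.6) / 6 = 4.3167%
Σ(R_i − R̄_i)(R_m − R̄_m) = 41.8983  ⇒  Cov = 41.8983 / 6 = 6.9831
Σ(R_m − R̄_m)² = 84.7883  ⇒  Var(R_m) = 84.7883 / 6 = 14.1314
β = Cov / Var(R_m) = 6.9831 / 14.1314 = 0.4942
E(R) = R_f + β × MRP = 5.49% + 0.4942 × 6.92% = 8.91%

8.91%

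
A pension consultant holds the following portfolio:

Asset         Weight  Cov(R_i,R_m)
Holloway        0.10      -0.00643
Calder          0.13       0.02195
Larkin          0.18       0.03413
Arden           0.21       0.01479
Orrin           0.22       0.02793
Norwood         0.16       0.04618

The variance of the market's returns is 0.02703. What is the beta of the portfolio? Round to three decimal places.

0.925

β_Holloway = -0.00643 / 0.02703 = -0.2379
β_Calder = 0.02195 / 0.02703 = 0.8121
β_Larkin = 0.03413 / 0.02703 = 1.2627
β_Arden = 0.01479 / 0.02703 = 0.5472
β_Orrin = 0.02793 / 0.02703 = 1.0333
β_Norwood = 0.04618 / 0.02703 = 1.7085
β_P = Σ w_i β_i = 0.10×-0.2379 + 0.13×0.8121 + 0.18×1.2627 + 0.21×0.5472 + 0.22×1.0333 + 0.16×1.7085 = 0.9247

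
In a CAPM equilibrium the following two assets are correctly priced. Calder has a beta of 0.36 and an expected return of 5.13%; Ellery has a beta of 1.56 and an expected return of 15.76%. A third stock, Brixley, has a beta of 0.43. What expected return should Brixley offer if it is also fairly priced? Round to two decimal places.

5.75%

MRP (SML slope) = (15.76% − 5.13%) / (1.56 − 0.36) = 10.63% / 1.20 = 8.8583%
R_f (intercept) = 5.13% − 0.36 × 8.8583% = 1.9410%
E(R_Brixley) = R_f + β × MRP = 1.9410% + 0.43 × 8.8583% = 5.75%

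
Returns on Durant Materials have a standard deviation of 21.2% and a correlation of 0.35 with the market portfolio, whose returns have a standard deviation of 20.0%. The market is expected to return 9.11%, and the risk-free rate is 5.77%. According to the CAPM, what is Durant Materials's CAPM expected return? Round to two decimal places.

7.01%

β = ρ × σ_i / σ_m = 0.35 × 21.2% / 20.0% = 0.3710
MRP = 9.11% − 5.77% = 3.34%
E(R) = 5.77% + 0.3710 × 3.34% = 7.01%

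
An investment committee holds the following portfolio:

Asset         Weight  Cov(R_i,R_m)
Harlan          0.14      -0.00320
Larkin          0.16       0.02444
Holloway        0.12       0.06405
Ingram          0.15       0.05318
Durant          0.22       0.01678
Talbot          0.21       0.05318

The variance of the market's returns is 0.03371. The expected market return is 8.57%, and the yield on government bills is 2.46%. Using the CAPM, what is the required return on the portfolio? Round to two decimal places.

β_Harlan = -0.00320 / 0.03371 = -0.0949
β_Larkin = 0.02444 / 0.03371 = 0.7250
β_Holloway = 0.06405 / 0.03371 = 1.9000
β_Ingram = 0.05318 / 0.03371 = 1.5776
β_Durant = 0.01678 / 0.03371 = 0.4978
β_Talbot = 0.05318 / 0.03371 = 1.5776
β_P = Σ w_i β_i = 0.14×-0.0949 + 0.16×0.7250 + 0.12×1.9000 + 0.15×1.5776 + 0.22×0.4978 + 0.21×1.5776 = 1.0082
MRP = 8.57% − 2.46% = 6.11%
E(R_P) = R_f + β_P × MRP = 2.46% + 1.0082 × 6.11% = 8.62%

8.62%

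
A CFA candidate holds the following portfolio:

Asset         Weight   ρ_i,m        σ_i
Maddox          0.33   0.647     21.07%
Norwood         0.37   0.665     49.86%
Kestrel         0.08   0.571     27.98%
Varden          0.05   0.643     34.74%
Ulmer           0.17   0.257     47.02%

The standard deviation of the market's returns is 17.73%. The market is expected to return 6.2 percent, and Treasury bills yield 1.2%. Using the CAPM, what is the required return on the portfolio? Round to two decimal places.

β_Maddox = 0.647 × 21.07% / 17.73% = 0.7689
β_Norwood = 0.665 × 49.86% / 17.73% = 1.8701
β_Kestrel = 0.571 × 27.98% / 17.73% = 0.9011
β_Varden = 0.643 × 34.74% / 17.73% = 1.2599
β_Ulmer = 0.257 × 47.02% / 17.73% = 0.6816
β_P = Σ w_i β_i = 0.33×0.7689 + 0.37×1.8701 + 0.08×0.9011 + 0.05×1.2599 + 0.17×0.6816 = 1.1966
MRP = 6.2% − 1.2% = 5.00%
E(R_P) = R_f + β_P × MRP = 1.2% + 1.1966 × 5.0% = 7.18%

7.18%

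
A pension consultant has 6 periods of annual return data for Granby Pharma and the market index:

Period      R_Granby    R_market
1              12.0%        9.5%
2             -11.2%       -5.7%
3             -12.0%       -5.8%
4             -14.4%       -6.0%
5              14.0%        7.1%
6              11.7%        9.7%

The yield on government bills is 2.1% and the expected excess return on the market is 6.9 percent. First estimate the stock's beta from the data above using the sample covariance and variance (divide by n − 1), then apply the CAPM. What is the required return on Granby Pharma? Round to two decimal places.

Mean R_i = (12.0 − 11.2 − 12.0 − 14.4 + 14.0 + 11.7) / 6 = 0.0167%
Mean R_m = (9.5 − 5.7 − 5.8 − 6.0 + 7.1 + 9.7) / 6 = 1.4667%
Σ(R_i − R̄_i)(R_m − R̄_m) = 546.5833  ⇒  Cov = 546.5833 / 5 = 109.3167
Σ(R_m − R̄_m)² = 323.9733  ⇒  Var(R_m) = 323.9733 / 5 = 64.7947
β = Cov / Var(R_m) = 109.3167 / 64.7947 = 1.6871
E(R) = R_f + β × MRP = 2.1% + 1.6871 × 6.9% = 13.74%

13.74%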